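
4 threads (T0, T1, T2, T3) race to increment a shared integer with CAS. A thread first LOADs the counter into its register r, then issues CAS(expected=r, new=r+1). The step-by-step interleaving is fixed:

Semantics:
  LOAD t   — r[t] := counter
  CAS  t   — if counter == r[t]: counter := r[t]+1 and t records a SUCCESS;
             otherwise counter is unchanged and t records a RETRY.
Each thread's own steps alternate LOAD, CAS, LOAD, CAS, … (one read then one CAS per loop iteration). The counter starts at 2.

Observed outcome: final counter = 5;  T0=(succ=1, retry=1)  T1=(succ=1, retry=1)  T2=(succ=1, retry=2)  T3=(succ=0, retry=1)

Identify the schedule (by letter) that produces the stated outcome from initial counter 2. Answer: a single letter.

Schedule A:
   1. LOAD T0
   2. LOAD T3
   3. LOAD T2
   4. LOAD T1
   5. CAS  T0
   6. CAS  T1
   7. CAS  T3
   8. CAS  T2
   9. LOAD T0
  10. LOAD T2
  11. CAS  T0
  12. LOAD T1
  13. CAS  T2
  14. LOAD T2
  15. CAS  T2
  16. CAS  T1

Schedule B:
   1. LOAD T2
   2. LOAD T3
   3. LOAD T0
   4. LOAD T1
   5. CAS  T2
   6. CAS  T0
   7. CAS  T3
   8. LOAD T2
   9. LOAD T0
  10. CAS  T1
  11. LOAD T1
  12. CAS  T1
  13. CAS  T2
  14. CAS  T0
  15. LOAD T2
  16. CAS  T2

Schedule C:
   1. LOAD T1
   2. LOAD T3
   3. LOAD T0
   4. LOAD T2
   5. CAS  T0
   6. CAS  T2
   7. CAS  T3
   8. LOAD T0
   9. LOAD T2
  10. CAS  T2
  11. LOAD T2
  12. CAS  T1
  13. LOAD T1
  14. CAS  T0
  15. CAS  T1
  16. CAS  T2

C

Run C:
#1 T1 reads 2
#2 T3 reads 2
#3 T0 reads 2
#4 T2 reads 2
#5 T0 CAS(2→3) writes; counter now 3
#6 T2 CAS(2→3) fails; counter now 3
#7 T3 CAS(2→3) fails; counter now 3
#8 T0 reads 3
#9 T2 reads 3
#10 T2 CAS(3→4) writes; counter now 4
#11 T2 reads 4
#12 T1 CAS(2→3) fails; counter now 4
#13 T1 reads 4
#14 T0 CAS(3→4) fails; counter now 4
#15 T1 CAS(4→5) writes; counter now 5
#16 T2 CAS(4→5) fails; counter now 5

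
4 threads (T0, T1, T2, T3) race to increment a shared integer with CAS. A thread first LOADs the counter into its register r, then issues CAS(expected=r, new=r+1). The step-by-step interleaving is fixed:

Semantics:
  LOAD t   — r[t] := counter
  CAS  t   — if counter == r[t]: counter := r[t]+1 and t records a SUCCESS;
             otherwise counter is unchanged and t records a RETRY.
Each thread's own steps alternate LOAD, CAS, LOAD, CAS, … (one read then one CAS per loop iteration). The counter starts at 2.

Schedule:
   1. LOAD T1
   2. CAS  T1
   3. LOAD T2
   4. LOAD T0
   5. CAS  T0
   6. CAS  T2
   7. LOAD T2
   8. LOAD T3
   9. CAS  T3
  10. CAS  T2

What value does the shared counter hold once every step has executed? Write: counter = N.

   1) LOAD T1:  M=2  r_T1=2
   2) CAS  T1:  M=3  r_T1=2 ✓
   3) LOAD T2:  M=3  r_T2=3
   4) LOAD T0:  M=3  r_T0=3
   5) CAS  T0:  M=4  r_T0=3 ✓
   6) CAS  T2:  M=4  r_T2=3 ✗
   7) LOAD T2:  M=4  r_T2=4
   8) LOAD T3:  M=4  r_T3=4
   9) CAS  T3:  M=5  r_T3=4 ✓
  10) CAS  T2:  M=5  r_T2=4 ✗

counter = 5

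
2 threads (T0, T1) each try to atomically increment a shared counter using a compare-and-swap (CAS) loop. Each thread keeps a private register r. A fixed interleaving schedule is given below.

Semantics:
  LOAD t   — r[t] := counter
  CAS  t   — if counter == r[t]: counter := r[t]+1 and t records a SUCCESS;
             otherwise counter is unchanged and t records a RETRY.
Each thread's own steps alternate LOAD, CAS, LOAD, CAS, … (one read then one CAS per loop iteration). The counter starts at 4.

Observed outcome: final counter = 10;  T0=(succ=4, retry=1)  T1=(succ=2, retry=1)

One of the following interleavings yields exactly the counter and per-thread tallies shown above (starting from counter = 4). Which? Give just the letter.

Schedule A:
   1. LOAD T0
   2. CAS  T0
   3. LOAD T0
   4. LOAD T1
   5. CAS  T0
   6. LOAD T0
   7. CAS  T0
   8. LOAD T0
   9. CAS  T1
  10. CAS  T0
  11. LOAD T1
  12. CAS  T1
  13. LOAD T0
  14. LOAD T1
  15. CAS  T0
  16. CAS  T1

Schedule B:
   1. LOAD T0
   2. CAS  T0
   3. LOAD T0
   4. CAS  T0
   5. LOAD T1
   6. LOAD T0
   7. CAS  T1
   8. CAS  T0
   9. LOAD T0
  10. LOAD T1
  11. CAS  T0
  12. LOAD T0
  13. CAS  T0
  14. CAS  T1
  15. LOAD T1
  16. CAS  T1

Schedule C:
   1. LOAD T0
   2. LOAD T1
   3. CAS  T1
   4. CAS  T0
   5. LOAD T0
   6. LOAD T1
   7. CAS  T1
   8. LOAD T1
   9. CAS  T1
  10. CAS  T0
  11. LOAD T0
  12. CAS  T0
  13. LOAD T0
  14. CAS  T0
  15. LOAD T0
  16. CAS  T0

B

Simulating candidate B:
step 1: T0 LOAD ⇒ load; ctr=4 reg=4
step 2: T0 CAS ⇒ ok; ctr=5 reg=4
step 3: T0 LOAD ⇒ load; ctr=5 reg=5
step 4: T0 CAS ⇒ ok; ctr=6 reg=5
step 5: T1 LOAD ⇒ load; ctr=6 reg=6
step 6: T0 LOAD ⇒ load; ctr=6 reg=6
step 7: T1 CAS ⇒ ok; ctr=7 reg=6
step 8: T0 CAS ⇒ retry; ctr=7 reg=6
step 9: T0 LOAD ⇒ load; ctr=7 reg=7
step 10: T1 LOAD ⇒ load; ctr=7 reg=7
step 11: T0 CAS ⇒ ok; ctr=8 reg=7
step 12: T0 LOAD ⇒ load; ctr=8 reg=8
step 13: T0 CAS ⇒ ok; ctr=9 reg=8
step 14: T1 CAS ⇒ retry; ctr=9 reg=7
step 15: T1 LOAD ⇒ load; ctr=9 reg=9
step 16: T1 CAS ⇒ ok; ctr=10 reg=9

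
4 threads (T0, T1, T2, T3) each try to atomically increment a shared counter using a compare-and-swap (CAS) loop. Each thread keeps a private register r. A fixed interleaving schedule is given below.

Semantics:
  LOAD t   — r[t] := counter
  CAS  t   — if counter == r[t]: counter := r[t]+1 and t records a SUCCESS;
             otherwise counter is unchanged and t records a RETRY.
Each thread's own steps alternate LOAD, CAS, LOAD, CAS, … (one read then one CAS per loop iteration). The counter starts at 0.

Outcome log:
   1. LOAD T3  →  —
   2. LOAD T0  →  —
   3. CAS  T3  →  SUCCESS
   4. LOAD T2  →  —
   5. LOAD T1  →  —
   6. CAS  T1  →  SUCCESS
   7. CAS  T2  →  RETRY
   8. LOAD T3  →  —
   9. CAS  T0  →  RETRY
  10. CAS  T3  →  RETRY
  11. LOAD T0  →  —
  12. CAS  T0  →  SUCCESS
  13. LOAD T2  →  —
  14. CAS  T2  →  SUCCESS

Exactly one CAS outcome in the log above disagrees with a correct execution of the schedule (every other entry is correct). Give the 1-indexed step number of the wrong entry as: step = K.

step = 10

Correct run:
[1] T3.load  rd  (counter 0, T3.r 0)
[2] T0.load  rd  (counter 0, T0.r 0)
[3] T3.cas  hit  (counter 1, T3.r 0)
[4] T2.load  rd  (counter 1, T2.r 1)
[5] T1.load  rd  (counter 1, T1.r 1)
[6] T1.cas  hit  (counter 2, T1.r 1)
[7] T2.cas  miss  (counter 2, T2.r 1)
[8] T3.load  rd  (counter 2, T3.r 2)
[9] T0.cas  miss  (counter 2, T0.r 0)
[10] T3.cas  hit  (counter 3, T3.r 2)
[11] T0.load  rd  (counter 3, T0.r 3)
[12] T0.cas  hit  (counter 4, T0.r 3)
[13] T2.load  rd  (counter 4, T2.r 4)
[14] T2.cas  hit  (counter 5, T2.r 4)
Mismatch at 10.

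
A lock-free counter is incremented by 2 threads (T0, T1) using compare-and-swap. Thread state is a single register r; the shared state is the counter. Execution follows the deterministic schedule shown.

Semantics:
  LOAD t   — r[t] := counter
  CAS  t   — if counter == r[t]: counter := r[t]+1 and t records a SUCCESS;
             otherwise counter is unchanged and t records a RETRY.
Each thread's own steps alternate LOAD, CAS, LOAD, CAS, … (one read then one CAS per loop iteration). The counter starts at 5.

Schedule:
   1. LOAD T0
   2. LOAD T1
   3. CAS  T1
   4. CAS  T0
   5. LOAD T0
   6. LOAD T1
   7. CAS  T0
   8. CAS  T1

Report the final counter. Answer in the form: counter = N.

T0 LOAD — after: cnt=5, r=5 — load
T1 LOAD — after: cnt=5, r=5 — load
T1 CAS — after: cnt=6, r=5 — ok
T0 CAS — after: cnt=6, r=5 — retry
T0 LOAD — after: cnt=6, r=6 — load
T1 LOAD — after: cnt=6, r=6 — load
T0 CAS — after: cnt=7, r=6 — ok
T1 CAS — after: cnt=7, r=6 — retry

counter = 7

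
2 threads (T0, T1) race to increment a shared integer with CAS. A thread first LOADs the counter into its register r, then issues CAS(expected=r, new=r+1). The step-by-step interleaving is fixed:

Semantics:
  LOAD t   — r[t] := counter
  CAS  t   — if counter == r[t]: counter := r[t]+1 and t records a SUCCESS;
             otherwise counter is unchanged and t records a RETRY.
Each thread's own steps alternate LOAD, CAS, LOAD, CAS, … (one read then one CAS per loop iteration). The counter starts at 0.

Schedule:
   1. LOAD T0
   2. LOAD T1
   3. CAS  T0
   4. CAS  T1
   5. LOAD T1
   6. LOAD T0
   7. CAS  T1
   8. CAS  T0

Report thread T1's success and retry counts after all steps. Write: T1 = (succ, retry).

T1 = (1, 1)

   1) LOAD T0:  M=0  r_T0=0
   2) LOAD T1:  M=0  r_T1=0
   3) CAS  T0:  M=1  r_T0=0 ✓
   4) CAS  T1:  M=1  r_T1=0 ✗
   5) LOAD T1:  M=1  r_T1=1
   6) LOAD T0:  M=1  r_T0=1
   7) CAS  T1:  M=2  r_T1=1 ✓
   8) CAS  T0:  M=2  r_T0=1 ✗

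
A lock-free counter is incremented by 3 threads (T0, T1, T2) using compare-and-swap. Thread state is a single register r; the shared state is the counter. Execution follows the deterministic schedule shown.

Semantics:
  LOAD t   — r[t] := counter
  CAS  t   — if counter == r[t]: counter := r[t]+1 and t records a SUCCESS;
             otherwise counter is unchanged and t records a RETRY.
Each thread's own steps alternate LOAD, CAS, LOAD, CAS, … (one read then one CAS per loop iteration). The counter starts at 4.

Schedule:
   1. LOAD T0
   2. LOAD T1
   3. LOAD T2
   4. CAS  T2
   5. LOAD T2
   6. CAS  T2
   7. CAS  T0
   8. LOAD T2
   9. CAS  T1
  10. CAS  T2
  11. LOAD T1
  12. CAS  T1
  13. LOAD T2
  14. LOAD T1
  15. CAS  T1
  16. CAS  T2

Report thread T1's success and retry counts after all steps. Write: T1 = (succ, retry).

T1 = (2, 1)

T0 LOAD — after: cnt=4, r=4 — load
T1 LOAD — after: cnt=4, r=4 — load
T2 LOAD — after: cnt=4, r=4 — load
T2 CAS — after: cnt=5, r=4 — ok
T2 LOAD — after: cnt=5, r=5 — load
T2 CAS — after: cnt=6, r=5 — ok
T0 CAS — after: cnt=6, r=4 — retry
T2 LOAD — after: cnt=6, r=6 — load
T1 CAS — after: cnt=6, r=4 — retry
T2 CAS — after: cnt=7, r=6 — ok
T1 LOAD — after: cnt=7, r=7 — load
T1 CAS — after: cnt=8, r=7 — ok
T2 LOAD — after: cnt=8, r=8 — load
T1 LOAD — after: cnt=8, r=8 — load
T1 CAS — after: cnt=9, r=8 — ok
T2 CAS — after: cnt=9, r=8 — retry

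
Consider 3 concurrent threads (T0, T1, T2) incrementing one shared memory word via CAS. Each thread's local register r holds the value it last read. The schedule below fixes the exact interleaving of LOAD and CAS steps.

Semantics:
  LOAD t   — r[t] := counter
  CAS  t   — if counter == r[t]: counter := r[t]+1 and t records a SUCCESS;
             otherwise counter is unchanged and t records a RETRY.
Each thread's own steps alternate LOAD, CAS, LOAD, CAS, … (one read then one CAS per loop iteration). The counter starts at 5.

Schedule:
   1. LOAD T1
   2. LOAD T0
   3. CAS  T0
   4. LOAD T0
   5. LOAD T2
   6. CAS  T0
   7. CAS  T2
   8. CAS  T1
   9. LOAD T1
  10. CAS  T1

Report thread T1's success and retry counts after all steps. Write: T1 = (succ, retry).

T1 LOAD — after: cnt=5, r=5 — load
T0 LOAD — after: cnt=5, r=5 — load
T0 CAS — after: cnt=6, r=5 — ok
T0 LOAD — after: cnt=6, r=6 — load
T2 LOAD — after: cnt=6, r=6 — load
T0 CAS — after: cnt=7, r=6 — ok
T2 CAS — after: cnt=7, r=6 — retry
T1 CAS — after: cnt=7, r=5 — retry
T1 LOAD — after: cnt=7, r=7 — load
T1 CAS — after: cnt=8, r=7 — ok

T1 = (1, 1)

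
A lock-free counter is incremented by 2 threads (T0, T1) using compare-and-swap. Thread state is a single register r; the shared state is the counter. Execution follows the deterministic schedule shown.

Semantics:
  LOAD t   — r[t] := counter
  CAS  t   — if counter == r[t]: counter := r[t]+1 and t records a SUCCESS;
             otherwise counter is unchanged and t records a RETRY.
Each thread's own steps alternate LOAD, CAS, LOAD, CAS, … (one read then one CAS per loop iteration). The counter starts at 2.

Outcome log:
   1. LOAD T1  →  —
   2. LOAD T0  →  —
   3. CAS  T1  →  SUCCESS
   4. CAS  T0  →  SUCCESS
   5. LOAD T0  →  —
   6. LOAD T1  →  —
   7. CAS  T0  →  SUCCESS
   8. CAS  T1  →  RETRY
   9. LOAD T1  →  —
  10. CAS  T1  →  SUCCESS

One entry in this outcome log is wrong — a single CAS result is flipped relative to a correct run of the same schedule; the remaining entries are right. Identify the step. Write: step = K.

step = 4

Re-executing:
   1) LOAD T1:  M=2  r_T1=2
   2) LOAD T0:  M=2  r_T0=2
   3) CAS  T1:  M=3  r_T1=2 ✓
   4) CAS  T0:  M=3  r_T0=2 ✗
   5) LOAD T0:  M=3  r_T0=3
   6) LOAD T1:  M=3  r_T1=3
   7) CAS  T0:  M=4  r_T0=3 ✓
   8) CAS  T1:  M=4  r_T1=3 ✗
   9) LOAD T1:  M=4  r_T1=4
  10) CAS  T1:  M=5  r_T1=4 ✓
Log disagrees first at step 4.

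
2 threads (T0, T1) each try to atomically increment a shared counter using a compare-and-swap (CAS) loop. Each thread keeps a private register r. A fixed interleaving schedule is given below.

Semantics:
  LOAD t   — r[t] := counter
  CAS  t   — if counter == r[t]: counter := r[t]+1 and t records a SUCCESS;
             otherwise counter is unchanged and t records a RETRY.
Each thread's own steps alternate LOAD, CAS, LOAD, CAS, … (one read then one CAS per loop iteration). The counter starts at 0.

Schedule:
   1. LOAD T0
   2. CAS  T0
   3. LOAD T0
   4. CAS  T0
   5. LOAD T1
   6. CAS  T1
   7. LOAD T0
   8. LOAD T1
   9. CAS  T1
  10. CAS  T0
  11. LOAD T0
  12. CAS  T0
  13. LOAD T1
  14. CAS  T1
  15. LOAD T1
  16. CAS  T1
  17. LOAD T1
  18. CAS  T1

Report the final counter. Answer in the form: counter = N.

counter = 8

   1) LOAD T0:  M=0  r_T0=0
   2) CAS  T0:  M=1  r_T0=0 ✓
   3) LOAD T0:  M=1  r_T0=1
   4) CAS  T0:  M=2  r_T0=1 ✓
   5) LOAD T1:  M=2  r_T1=2
   6) CAS  T1:  M=3  r_T1=2 ✓
   7) LOAD T0:  M=3  r_T0=3
   8) LOAD T1:  M=3  r_T1=3
   9) CAS  T1:  M=4  r_T1=3 ✓
  10) CAS  T0:  M=4  r_T0=3 ✗
  11) LOAD T0:  M=4  r_T0=4
  12) CAS  T0:  M=5  r_T0=4 ✓
  13) LOAD T1:  M=5  r_T1=5
  14) CAS  T1:  M=6  r_T1=5 ✓
  15) LOAD T1:  M=6  r_T1=6
  16) CAS  T1:  M=7  r_T1=6 ✓
  17) LOAD T1:  M=7  r_T1=7
  18) CAS  T1:  M=8  r_T1=7 ✓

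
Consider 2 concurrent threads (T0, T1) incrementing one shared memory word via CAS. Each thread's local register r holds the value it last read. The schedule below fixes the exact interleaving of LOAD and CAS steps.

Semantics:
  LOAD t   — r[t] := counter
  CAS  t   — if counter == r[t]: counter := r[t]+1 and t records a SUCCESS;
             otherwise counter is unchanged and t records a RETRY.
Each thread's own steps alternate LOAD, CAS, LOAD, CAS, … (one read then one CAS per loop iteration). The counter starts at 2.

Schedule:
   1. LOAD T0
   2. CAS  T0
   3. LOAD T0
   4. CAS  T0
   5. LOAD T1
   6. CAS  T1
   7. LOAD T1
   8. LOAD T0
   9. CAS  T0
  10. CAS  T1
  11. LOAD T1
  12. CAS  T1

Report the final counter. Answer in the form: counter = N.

counter = 7

1. LOAD T0 → mem=2 r[T0]=2 [LOAD]
2. CAS T0 → mem=3 r[T0]=2 [OK]
3. LOAD T0 → mem=3 r[T0]=3 [LOAD]
4. CAS T0 → mem=4 r[T0]=3 [OK]
5. LOAD T1 → mem=4 r[T1]=4 [LOAD]
6. CAS T1 → mem=5 r[T1]=4 [OK]
7. LOAD T1 → mem=5 r[T1]=5 [LOAD]
8. LOAD T0 → mem=5 r[T0]=5 [LOAD]
9. CAS T0 → mem=6 r[T0]=5 [OK]
10. CAS T1 → mem=6 r[T1]=5 [RETRY]
11. LOAD T1 → mem=6 r[T1]=6 [LOAD]
12. CAS T1 → mem=7 r[T1]=6 [OK]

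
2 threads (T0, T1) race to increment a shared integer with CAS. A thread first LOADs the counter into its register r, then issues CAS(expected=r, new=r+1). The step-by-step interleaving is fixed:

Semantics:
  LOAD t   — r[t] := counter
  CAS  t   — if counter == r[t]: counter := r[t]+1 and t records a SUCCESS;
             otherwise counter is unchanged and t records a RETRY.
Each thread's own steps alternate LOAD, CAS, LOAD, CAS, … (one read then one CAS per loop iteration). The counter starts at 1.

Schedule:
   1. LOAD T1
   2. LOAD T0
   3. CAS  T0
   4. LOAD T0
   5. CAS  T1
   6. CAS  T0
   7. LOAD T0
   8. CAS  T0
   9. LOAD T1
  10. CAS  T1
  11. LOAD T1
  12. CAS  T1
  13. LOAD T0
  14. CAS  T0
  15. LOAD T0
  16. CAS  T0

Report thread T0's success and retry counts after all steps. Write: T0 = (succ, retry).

1. LOAD T1 → mem=1 r[T1]=1 [LOAD]
2. LOAD T0 → mem=1 r[T0]=1 [LOAD]
3. CAS T0 → mem=2 r[T0]=1 [OK]
4. LOAD T0 → mem=2 r[T0]=2 [LOAD]
5. CAS T1 → mem=2 r[T1]=1 [RETRY]
6. CAS T0 → mem=3 r[T0]=2 [OK]
7. LOAD T0 → mem=3 r[T0]=3 [LOAD]
8. CAS T0 → mem=4 r[T0]=3 [OK]
9. LOAD T1 → mem=4 r[T1]=4 [LOAD]
10. CAS T1 → mem=5 r[T1]=4 [OK]
11. LOAD T1 → mem=5 r[T1]=5 [LOAD]
12. CAS T1 → mem=6 r[T1]=5 [OK]
13. LOAD T0 → mem=6 r[T0]=6 [LOAD]
14. CAS T0 → mem=7 r[T0]=6 [OK]
15. LOAD T0 → mem=7 r[T0]=7 [LOAD]
16. CAS T0 → mem=8 r[T0]=7 [OK]

T0 = (5, 0)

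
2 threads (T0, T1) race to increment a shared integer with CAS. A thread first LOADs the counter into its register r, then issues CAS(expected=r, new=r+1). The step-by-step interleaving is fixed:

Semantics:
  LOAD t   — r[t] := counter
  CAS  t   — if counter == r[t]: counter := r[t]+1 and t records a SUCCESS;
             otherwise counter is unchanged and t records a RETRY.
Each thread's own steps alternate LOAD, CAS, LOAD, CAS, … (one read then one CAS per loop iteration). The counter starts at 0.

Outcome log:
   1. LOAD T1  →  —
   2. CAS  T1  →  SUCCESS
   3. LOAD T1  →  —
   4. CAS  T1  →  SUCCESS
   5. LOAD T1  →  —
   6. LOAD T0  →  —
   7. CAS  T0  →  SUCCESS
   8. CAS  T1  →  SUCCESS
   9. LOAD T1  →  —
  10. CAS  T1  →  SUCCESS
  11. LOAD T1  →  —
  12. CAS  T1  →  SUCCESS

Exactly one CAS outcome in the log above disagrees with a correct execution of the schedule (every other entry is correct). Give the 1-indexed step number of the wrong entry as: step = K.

step = 8

Re-executing:
   1) LOAD T1:  M=0  r_T1=0
   2) CAS  T1:  M=1  r_T1=0 ✓
   3) LOAD T1:  M=1  r_T1=1
   4) CAS  T1:  M=2  r_T1=1 ✓
   5) LOAD T1:  M=2  r_T1=2
   6) LOAD T0:  M=2  r_T0=2
   7) CAS  T0:  M=3  r_T0=2 ✓
   8) CAS  T1:  M=3  r_T1=2 ✗
   9) LOAD T1:  M=3  r_T1=3
  10) CAS  T1:  M=4  r_T1=3 ✓
  11) LOAD T1:  M=4  r_T1=4
  12) CAS  T1:  M=5  r_T1=4 ✓
Mismatch at 8.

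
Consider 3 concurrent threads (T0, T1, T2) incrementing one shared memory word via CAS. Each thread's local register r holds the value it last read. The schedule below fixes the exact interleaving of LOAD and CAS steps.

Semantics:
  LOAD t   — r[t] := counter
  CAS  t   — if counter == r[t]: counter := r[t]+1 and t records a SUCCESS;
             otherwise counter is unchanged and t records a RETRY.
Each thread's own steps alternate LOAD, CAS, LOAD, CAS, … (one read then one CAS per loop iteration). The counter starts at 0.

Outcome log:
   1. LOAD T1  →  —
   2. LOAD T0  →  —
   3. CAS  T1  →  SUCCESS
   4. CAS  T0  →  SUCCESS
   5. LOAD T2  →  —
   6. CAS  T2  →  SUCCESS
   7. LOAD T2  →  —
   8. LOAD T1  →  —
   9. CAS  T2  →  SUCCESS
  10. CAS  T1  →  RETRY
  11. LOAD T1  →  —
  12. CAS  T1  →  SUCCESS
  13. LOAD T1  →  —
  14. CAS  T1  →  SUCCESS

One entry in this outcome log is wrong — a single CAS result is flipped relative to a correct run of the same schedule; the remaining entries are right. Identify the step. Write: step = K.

Correct run:
T1 LOAD — after: cnt=0, r=0 — load
T0 LOAD — after: cnt=0, r=0 — load
T1 CAS — after: cnt=1, r=0 — ok
T0 CAS — after: cnt=1, r=0 — retry
T2 LOAD — after: cnt=1, r=1 — load
T2 CAS — after: cnt=2, r=1 — ok
T2 LOAD — after: cnt=2, r=2 — load
T1 LOAD — after: cnt=2, r=2 — load
T2 CAS — after: cnt=3, r=2 — ok
T1 CAS — after: cnt=3, r=2 — retry
T1 LOAD — after: cnt=3, r=3 — load
T1 CAS — after: cnt=4, r=3 — ok
T1 LOAD — after: cnt=4, r=4 — load
T1 CAS — after: cnt=5, r=4 — ok
Flip is step 4.

step = 4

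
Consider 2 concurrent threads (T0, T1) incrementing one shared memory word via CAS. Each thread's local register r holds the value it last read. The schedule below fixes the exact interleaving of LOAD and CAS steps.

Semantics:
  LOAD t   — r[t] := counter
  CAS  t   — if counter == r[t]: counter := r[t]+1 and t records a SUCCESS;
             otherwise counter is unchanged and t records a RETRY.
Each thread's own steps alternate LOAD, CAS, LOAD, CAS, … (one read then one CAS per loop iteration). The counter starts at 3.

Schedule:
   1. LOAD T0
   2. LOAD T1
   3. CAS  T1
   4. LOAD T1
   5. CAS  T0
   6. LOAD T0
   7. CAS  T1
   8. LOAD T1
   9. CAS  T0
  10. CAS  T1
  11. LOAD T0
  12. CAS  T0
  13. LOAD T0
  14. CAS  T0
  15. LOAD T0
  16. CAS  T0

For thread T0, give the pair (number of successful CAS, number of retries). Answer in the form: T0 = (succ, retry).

   1) LOAD T0:  M=3  r_T0=3
   2) LOAD T1:  M=3  r_T1=3
   3) CAS  T1:  M=4  r_T1=3 ✓
   4) LOAD T1:  M=4  r_T1=4
   5) CAS  T0:  M=4  r_T0=3 ✗
   6) LOAD T0:  M=4  r_T0=4
   7) CAS  T1:  M=5  r_T1=4 ✓
   8) LOAD T1:  M=5  r_T1=5
   9) CAS  T0:  M=5  r_T0=4 ✗
  10) CAS  T1:  M=6  r_T1=5 ✓
  11) LOAD T0:  M=6  r_T0=6
  12) CAS  T0:  M=7  r_T0=6 ✓
  13) LOAD T0:  M=7  r_T0=7
  14) CAS  T0:  M=8  r_T0=7 ✓
  15) LOAD T0:  M=8  r_T0=8
  16) CAS  T0:  M=9  r_T0=8 ✓

T0 = (3, 2)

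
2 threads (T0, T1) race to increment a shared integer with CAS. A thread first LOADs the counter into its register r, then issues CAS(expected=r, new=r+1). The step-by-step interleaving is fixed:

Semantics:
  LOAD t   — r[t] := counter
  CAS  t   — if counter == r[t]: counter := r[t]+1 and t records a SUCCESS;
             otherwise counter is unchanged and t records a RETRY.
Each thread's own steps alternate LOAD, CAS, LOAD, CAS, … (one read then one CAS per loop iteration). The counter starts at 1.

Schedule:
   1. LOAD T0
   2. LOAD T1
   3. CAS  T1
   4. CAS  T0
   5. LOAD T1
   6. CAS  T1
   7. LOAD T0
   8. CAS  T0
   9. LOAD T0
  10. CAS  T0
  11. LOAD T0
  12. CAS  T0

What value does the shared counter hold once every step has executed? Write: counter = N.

counter = 6

[1] T0.load  rd  (counter 1, T0.r 1)
[2] T1.load  rd  (counter 1, T1.r 1)
[3] T1.cas  hit  (counter 2, T1.r 1)
[4] T0.cas  miss  (counter 2, T0.r 1)
[5] T1.load  rd  (counter 2, T1.r 2)
[6] T1.cas  hit  (counter 3, T1.r 2)
[7] T0.load  rd  (counter 3, T0.r 3)
[8] T0.cas  hit  (counter 4, T0.r 3)
[9] T0.load  rd  (counter 4, T0.r 4)
[10] T0.cas  hit  (counter 5, T0.r 4)
[11] T0.load  rd  (counter 5, T0.r 5)
[12] T0.cas  hit  (counter 6, T0.r 5)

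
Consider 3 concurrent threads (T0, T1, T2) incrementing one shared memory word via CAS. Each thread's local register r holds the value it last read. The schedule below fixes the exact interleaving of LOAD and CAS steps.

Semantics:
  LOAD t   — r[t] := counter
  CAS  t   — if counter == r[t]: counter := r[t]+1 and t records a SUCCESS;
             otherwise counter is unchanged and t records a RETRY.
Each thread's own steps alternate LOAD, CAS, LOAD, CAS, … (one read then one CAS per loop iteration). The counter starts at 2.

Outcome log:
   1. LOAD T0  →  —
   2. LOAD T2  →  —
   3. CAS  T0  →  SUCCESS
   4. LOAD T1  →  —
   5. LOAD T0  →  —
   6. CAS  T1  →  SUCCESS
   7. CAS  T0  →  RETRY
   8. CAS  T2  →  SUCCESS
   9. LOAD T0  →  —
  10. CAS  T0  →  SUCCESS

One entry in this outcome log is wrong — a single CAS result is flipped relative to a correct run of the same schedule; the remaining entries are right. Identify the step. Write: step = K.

Reference trace:
#1 T0 reads 2
#2 T2 reads 2
#3 T0 CAS(2→3) writes; counter now 3
#4 T1 reads 3
#5 T0 reads 3
#6 T1 CAS(3→4) writes; counter now 4
#7 T0 CAS(3→4) fails; counter now 4
#8 T2 CAS(2→3) fails; counter now 4
#9 T0 reads 4
#10 T0 CAS(4→5) writes; counter now 5
Log disagrees first at step 8.

step = 8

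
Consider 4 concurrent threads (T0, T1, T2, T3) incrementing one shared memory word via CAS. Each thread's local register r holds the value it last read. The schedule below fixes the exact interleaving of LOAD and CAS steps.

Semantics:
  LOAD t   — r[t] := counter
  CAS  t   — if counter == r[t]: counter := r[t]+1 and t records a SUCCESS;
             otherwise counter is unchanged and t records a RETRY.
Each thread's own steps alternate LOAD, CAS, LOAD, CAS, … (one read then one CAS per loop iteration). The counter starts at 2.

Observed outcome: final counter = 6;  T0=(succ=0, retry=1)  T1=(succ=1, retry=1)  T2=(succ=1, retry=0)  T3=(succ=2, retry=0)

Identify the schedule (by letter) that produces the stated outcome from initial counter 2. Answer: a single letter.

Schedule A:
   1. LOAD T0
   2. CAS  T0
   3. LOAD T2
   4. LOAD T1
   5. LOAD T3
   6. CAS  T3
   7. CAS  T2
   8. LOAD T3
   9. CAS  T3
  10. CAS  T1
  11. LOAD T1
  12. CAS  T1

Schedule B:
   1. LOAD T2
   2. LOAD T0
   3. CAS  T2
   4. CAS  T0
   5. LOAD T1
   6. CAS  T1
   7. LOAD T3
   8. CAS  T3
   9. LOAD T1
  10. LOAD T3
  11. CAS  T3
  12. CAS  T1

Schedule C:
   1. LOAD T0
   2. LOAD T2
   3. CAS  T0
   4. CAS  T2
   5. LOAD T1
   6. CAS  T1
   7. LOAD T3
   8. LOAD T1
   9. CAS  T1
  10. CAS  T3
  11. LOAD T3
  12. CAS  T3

B

Simulating candidate B:
   1) LOAD T2:  M=2  r_T2=2
   2) LOAD T0:  M=2  r_T0=2
   3) CAS  T2:  M=3  r_T2=2 ✓
   4) CAS  T0:  M=3  r_T0=2 ✗
   5) LOAD T1:  M=3  r_T1=3
   6) CAS  T1:  M=4  r_T1=3 ✓
   7) LOAD T3:  M=4  r_T3=4
   8) CAS  T3:  M=5  r_T3=4 ✓
   9) LOAD T1:  M=5  r_T1=5
  10) LOAD T3:  M=5  r_T3=5
  11) CAS  T3:  M=6  r_T3=5 ✓
  12) CAS  T1:  M=6  r_T1=5 ✗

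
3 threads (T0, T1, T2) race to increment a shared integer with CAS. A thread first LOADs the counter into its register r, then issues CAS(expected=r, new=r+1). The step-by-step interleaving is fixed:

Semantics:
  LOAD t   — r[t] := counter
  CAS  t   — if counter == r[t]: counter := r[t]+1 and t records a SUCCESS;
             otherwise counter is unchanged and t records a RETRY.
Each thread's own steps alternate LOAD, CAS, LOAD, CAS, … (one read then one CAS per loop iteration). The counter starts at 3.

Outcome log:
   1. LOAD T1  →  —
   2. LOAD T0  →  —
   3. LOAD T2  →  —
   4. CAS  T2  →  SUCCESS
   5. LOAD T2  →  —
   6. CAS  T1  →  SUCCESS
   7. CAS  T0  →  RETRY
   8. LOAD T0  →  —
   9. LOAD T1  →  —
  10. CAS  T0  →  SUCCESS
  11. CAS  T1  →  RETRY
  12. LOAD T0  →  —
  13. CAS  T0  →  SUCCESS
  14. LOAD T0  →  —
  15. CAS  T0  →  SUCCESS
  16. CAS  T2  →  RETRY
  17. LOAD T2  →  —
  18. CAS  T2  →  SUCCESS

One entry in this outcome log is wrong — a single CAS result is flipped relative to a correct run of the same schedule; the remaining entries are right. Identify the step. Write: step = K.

Re-executing:
[1] T1.load  rd  (counter 3, T1.r 3)
[2] T0.load  rd  (counter 3, T0.r 3)
[3] T2.load  rd  (counter 3, T2.r 3)
[4] T2.cas  hit  (counter 4, T2.r 3)
[5] T2.load  rd  (counter 4, T2.r 4)
[6] T1.cas  miss  (counter 4, T1.r 3)
[7] T0.cas  miss  (counter 4, T0.r 3)
[8] T0.load  rd  (counter 4, T0.r 4)
[9] T1.load  rd  (counter 4, T1.r 4)
[10] T0.cas  hit  (counter 5, T0.r 4)
[11] T1.cas  miss  (counter 5, T1.r 4)
[12] T0.load  rd  (counter 5, T0.r 5)
[13] T0.cas  hit  (counter 6, T0.r 5)
[14] T0.load  rd  (counter 6, T0.r 6)
[15] T0.cas  hit  (counter 7, T0.r 6)
[16] T2.cas  miss  (counter 7, T2.r 4)
[17] T2.load  rd  (counter 7, T2.r 7)
[18] T2.cas  hit  (counter 8, T2.r 7)
Flip is step 6.

step = 6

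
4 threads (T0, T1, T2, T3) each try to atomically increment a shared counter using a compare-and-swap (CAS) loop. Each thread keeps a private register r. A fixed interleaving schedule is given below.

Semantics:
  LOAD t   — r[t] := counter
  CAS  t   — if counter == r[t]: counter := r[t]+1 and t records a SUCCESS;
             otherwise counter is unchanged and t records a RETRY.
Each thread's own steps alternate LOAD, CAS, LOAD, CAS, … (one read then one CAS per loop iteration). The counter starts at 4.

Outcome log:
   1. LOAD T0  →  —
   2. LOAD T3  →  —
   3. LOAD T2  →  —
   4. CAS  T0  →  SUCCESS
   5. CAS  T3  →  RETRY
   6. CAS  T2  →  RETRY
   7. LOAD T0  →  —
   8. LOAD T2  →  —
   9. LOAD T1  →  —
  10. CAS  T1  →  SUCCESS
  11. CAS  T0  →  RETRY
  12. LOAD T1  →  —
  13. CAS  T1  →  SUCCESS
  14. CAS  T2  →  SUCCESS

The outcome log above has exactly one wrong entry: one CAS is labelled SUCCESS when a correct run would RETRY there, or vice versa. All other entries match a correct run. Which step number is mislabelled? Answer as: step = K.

Re-executing:
step 1: T0 LOAD ⇒ load; ctr=4 reg=4
step 2: T3 LOAD ⇒ load; ctr=4 reg=4
step 3: T2 LOAD ⇒ load; ctr=4 reg=4
step 4: T0 CAS ⇒ ok; ctr=5 reg=4
step 5: T3 CAS ⇒ retry; ctr=5 reg=4
step 6: T2 CAS ⇒ retry; ctr=5 reg=4
step 7: T0 LOAD ⇒ load; ctr=5 reg=5
step 8: T2 LOAD ⇒ load; ctr=5 reg=5
step 9: T1 LOAD ⇒ load; ctr=5 reg=5
step 10: T1 CAS ⇒ ok; ctr=6 reg=5
step 11: T0 CAS ⇒ retry; ctr=6 reg=5
step 12: T1 LOAD ⇒ load; ctr=6 reg=6
step 13: T1 CAS ⇒ ok; ctr=7 reg=6
step 14: T2 CAS ⇒ retry; ctr=7 reg=5
Flip is step 14.

step = 14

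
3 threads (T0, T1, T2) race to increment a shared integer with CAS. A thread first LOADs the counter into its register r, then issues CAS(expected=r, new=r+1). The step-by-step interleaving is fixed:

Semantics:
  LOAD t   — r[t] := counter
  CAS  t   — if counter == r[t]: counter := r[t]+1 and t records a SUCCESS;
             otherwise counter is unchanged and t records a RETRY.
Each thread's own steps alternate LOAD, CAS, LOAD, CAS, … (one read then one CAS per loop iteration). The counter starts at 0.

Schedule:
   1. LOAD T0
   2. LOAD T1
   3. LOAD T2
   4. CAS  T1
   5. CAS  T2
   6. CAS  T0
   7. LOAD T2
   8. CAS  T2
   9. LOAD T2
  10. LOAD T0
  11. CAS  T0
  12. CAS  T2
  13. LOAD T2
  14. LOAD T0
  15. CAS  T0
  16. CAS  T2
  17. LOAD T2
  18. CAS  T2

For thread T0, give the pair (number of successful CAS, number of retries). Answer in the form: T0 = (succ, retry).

[1] T0.load  rd  (counter 0, T0.r 0)
[2] T1.load  rd  (counter 0, T1.r 0)
[3] T2.load  rd  (counter 0, T2.r 0)
[4] T1.cas  hit  (counter 1, T1.r 0)
[5] T2.cas  miss  (counter 1, T2.r 0)
[6] T0.cas  miss  (counter 1, T0.r 0)
[7] T2.load  rd  (counter 1, T2.r 1)
[8] T2.cas  hit  (counter 2, T2.r 1)
[9] T2.load  rd  (counter 2, T2.r 2)
[10] T0.load  rd  (counter 2, T0.r 2)
[11] T0.cas  hit  (counter 3, T0.r 2)
[12] T2.cas  miss  (counter 3, T2.r 2)
[13] T2.load  rd  (counter 3, T2.r 3)
[14] T0.load  rd  (counter 3, T0.r 3)
[15] T0.cas  hit  (counter 4, T0.r 3)
[16] T2.cas  miss  (counter 4, T2.r 3)
[17] T2.load  rd  (counter 4, T2.r 4)
[18] T2.cas  hit  (counter 5, T2.r 4)

T0 = (2, 1)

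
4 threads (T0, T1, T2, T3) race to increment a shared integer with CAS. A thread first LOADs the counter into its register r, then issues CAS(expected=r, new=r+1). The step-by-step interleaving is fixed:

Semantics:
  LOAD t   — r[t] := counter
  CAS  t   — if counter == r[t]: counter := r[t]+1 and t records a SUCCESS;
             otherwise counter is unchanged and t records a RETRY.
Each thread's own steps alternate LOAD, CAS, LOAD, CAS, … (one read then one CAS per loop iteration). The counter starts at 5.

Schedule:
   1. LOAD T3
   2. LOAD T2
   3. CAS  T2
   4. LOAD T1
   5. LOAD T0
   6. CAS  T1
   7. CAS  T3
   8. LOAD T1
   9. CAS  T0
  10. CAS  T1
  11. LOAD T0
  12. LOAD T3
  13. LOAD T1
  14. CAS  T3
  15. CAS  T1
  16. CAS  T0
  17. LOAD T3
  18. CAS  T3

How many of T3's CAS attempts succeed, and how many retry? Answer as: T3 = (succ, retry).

T3 = (2, 1)

T3 LOAD — after: cnt=5, r=5 — load
T2 LOAD — after: cnt=5, r=5 — load
T2 CAS — after: cnt=6, r=5 — ok
T1 LOAD — after: cnt=6, r=6 — load
T0 LOAD — after: cnt=6, r=6 — load
T1 CAS — after: cnt=7, r=6 — ok
T3 CAS — after: cnt=7, r=5 — retry
T1 LOAD — after: cnt=7, r=7 — load
T0 CAS — after: cnt=7, r=6 — retry
T1 CAS — after: cnt=8, r=7 — ok
T0 LOAD — after: cnt=8, r=8 — load
T3 LOAD — after: cnt=8, r=8 — load
T1 LOAD — after: cnt=8, r=8 — load
T3 CAS — after: cnt=9, r=8 — ok
T1 CAS — after: cnt=9, r=8 — retry
T0 CAS — after: cnt=9, r=8 — retry
T3 LOAD — after: cnt=9, r=9 — load
T3 CAS — after: cnt=10, r=9 — ok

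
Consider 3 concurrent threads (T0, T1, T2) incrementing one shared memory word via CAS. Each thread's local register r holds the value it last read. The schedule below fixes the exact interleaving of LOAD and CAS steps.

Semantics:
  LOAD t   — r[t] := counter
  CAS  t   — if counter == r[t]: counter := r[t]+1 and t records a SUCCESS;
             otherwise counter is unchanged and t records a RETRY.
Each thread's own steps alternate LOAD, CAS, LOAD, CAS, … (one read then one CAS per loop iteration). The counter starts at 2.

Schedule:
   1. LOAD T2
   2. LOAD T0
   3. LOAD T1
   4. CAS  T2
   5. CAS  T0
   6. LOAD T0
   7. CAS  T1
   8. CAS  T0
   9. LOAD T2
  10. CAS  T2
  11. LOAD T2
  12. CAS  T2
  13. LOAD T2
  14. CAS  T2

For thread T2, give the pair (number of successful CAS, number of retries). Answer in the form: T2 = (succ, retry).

T2 = (4, 0)

[1] T2.load  rd  (counter 2, T2.r 2)
[2] T0.load  rd  (counter 2, T0.r 2)
[3] T1.load  rd  (counter 2, T1.r 2)
[4] T2.cas  hit  (counter 3, T2.r 2)
[5] T0.cas  miss  (counter 3, T0.r 2)
[6] T0.load  rd  (counter 3, T0.r 3)
[7] T1.cas  miss  (counter 3, T1.r 2)
[8] T0.cas  hit  (counter 4, T0.r 3)
[9] T2.load  rd  (counter 4, T2.r 4)
[10] T2.cas  hit  (counter 5, T2.r 4)
[11] T2.load  rd  (counter 5, T2.r 5)
[12] T2.cas  hit  (counter 6, T2.r 5)
[13] T2.load  rd  (counter 6, T2.r 6)
[14] T2.cas  hit  (counter 7, T2.r 6)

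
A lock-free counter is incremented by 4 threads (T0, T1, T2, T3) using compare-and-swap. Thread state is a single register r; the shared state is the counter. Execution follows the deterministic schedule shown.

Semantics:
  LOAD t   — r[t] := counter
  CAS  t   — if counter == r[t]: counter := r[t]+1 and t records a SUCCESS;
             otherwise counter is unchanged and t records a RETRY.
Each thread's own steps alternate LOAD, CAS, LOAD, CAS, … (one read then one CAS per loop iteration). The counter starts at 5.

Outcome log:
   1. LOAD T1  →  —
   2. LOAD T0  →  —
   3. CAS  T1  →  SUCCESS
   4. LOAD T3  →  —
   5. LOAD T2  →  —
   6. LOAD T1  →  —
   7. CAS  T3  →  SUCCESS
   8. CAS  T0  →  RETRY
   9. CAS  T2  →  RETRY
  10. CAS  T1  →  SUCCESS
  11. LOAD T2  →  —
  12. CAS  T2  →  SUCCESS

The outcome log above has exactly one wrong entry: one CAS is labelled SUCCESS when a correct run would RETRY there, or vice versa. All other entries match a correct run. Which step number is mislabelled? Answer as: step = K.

Correct run:
   1) LOAD T1:  M=5  r_T1=5
   2) LOAD T0:  M=5  r_T0=5
   3) CAS  T1:  M=6  r_T1=5 ✓
   4) LOAD T3:  M=6  r_T3=6
   5) LOAD T2:  M=6  r_T2=6
   6) LOAD T1:  M=6  r_T1=6
   7) CAS  T3:  M=7  r_T3=6 ✓
   8) CAS  T0:  M=7  r_T0=5 ✗
   9) CAS  T2:  M=7  r_T2=6 ✗
  10) CAS  T1:  M=7  r_T1=6 ✗
  11) LOAD T2:  M=7  r_T2=7
  12) CAS  T2:  M=8  r_T2=7 ✓
Flip is step 10.

step = 10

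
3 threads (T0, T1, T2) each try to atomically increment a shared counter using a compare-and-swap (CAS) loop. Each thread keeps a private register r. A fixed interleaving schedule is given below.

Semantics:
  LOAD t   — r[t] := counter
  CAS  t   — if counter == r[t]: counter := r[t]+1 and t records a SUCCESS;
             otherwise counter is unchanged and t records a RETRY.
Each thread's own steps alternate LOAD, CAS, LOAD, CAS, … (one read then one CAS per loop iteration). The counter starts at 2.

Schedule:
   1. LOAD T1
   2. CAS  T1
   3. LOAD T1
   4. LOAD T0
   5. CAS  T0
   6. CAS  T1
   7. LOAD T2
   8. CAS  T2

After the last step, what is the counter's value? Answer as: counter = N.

counter = 5

1. LOAD T1 → mem=2 r[T1]=2 [LOAD]
2. CAS T1 → mem=3 r[T1]=2 [OK]
3. LOAD T1 → mem=3 r[T1]=3 [LOAD]
4. LOAD T0 → mem=3 r[T0]=3 [LOAD]
5. CAS T0 → mem=4 r[T0]=3 [OK]
6. CAS T1 → mem=4 r[T1]=3 [RETRY]
7. LOAD T2 → mem=4 r[T2]=4 [LOAD]
8. CAS T2 → mem=5 r[T2]=4 [OK]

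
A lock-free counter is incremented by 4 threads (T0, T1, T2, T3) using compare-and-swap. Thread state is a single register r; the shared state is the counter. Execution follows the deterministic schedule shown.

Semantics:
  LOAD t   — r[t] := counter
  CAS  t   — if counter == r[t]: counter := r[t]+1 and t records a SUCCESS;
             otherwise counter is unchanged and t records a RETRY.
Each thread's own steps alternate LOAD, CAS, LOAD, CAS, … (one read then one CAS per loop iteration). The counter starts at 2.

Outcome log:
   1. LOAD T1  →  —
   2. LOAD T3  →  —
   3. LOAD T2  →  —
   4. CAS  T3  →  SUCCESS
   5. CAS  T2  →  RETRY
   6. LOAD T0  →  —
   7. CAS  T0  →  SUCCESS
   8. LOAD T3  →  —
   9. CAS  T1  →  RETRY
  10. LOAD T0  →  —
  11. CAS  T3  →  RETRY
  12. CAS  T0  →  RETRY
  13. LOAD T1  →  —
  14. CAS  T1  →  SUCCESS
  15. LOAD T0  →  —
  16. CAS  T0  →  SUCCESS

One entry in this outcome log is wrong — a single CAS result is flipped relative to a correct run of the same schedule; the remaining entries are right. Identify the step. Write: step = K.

step = 11

Correct run:
step 1: T1 LOAD ⇒ load; ctr=2 reg=2
step 2: T3 LOAD ⇒ load; ctr=2 reg=2
step 3: T2 LOAD ⇒ load; ctr=2 reg=2
step 4: T3 CAS ⇒ ok; ctr=3 reg=2
step 5: T2 CAS ⇒ retry; ctr=3 reg=2
step 6: T0 LOAD ⇒ load; ctr=3 reg=3
step 7: T0 CAS ⇒ ok; ctr=4 reg=3
step 8: T3 LOAD ⇒ load; ctr=4 reg=4
step 9: T1 CAS ⇒ retry; ctr=4 reg=2
step 10: T0 LOAD ⇒ load; ctr=4 reg=4
step 11: T3 CAS ⇒ ok; ctr=5 reg=4
step 12: T0 CAS ⇒ retry; ctr=5 reg=4
step 13: T1 LOAD ⇒ load; ctr=5 reg=5
step 14: T1 CAS ⇒ ok; ctr=6 reg=5
step 15: T0 LOAD ⇒ load; ctr=6 reg=6
step 16: T0 CAS ⇒ ok; ctr=7 reg=6
Log disagrees first at step 11.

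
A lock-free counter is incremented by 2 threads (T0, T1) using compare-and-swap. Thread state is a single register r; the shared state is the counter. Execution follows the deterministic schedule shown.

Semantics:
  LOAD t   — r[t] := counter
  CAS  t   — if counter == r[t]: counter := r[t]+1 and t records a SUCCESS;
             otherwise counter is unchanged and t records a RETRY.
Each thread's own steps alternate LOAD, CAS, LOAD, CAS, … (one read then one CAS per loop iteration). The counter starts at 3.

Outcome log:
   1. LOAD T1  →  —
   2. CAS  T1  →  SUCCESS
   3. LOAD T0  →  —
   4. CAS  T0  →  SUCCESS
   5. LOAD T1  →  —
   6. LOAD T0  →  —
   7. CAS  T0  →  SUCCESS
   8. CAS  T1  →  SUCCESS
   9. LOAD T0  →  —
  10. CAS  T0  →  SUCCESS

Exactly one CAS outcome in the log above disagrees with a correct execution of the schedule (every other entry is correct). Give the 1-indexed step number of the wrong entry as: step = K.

step = 8

Re-executing:
   1) LOAD T1:  M=3  r_T1=3
   2) CAS  T1:  M=4  r_T1=3 ✓
   3) LOAD T0:  M=4  r_T0=4
   4) CAS  T0:  M=5  r_T0=4 ✓
   5) LOAD T1:  M=5  r_T1=5
   6) LOAD T0:  M=5  r_T0=5
   7) CAS  T0:  M=6  r_T0=5 ✓
   8) CAS  T1:  M=6  r_T1=5 ✗
   9) LOAD T0:  M=6  r_T0=6
  10) CAS  T0:  M=7  r_T0=6 ✓
Mismatch at 8.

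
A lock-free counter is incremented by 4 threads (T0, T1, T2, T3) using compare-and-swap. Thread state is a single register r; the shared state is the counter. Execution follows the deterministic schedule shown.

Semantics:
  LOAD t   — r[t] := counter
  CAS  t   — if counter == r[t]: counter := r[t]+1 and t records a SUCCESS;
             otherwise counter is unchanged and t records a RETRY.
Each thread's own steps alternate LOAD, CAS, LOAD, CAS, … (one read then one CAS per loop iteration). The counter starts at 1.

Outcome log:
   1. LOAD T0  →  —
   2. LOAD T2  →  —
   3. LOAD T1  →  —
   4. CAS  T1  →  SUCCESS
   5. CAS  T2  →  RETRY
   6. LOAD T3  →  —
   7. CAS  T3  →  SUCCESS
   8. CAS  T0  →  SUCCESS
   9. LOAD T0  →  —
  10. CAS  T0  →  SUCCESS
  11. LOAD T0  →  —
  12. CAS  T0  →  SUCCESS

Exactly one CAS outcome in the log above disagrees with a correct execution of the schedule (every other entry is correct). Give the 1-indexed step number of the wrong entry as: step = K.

Reference trace:
#1 T0 reads 1
#2 T2 reads 1
#3 T1 reads 1
#4 T1 CAS(1→2) writes; counter now 2
#5 T2 CAS(1→2) fails; counter now 2
#6 T3 reads 2
#7 T3 CAS(2→3) writes; counter now 3
#8 T0 CAS(1→2) fails; counter now 3
#9 T0 reads 3
#10 T0 CAS(3→4) writes; counter now 4
#11 T0 reads 4
#12 T0 CAS(4→5) writes; counter now 5
Mismatch at 8.

step = 8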